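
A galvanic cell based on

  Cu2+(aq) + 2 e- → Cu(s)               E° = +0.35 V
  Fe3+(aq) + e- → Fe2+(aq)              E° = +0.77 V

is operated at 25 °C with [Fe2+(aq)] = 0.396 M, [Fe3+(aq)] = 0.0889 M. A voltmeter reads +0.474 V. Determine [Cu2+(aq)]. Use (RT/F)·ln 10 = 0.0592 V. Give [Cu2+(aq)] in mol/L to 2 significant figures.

0.00076 M

The Fe³⁺/Fe²⁺ couple has the larger reduction potential, so it is the cathode: E°cell = +0.77 − (+0.35) = +0.42 V and n = 2.
From the Nernst equation, log Q = n(E° − E)/0.0592 = 2·(+0.42 − (+0.474))/0.0592 = −1.824.
The balanced reaction is 2 Fe3+(aq) + Cu(s) → 2 Fe2+(aq) + Cu2+(aq), so Q = ([Fe2+(aq)]^2·[Cu2+(aq)]) / [Fe3+(aq)]^2.
Substituting the known concentrations and solving, log [Cu2+(aq)] = −3.122 and [Cu2+(aq)] = 0.00076 M.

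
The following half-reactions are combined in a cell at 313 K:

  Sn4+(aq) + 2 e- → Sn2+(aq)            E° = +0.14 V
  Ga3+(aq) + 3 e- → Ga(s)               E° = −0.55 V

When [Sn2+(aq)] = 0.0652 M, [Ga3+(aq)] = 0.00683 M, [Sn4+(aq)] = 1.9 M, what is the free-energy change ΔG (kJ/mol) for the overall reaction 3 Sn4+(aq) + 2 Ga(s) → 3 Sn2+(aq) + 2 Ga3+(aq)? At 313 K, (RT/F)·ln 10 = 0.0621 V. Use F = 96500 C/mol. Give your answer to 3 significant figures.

−452 kJ/mol

The standard cell potential is +0.14 − (−0.55) = +0.69 V, with n = 6 electrons in the balanced equation.
The reaction quotient is ([Sn2+(aq)]^3·[Ga3+(aq)]^2) / [Sn4+(aq)]^3 = 1.89×10^−9; by Nernst, E = +0.69 − (0.0621/6)(−8.725) = +0.7803 V.
Then ΔG = −nFE = −6 × 96500 × +0.7803 J/mol = −452 kJ/mol.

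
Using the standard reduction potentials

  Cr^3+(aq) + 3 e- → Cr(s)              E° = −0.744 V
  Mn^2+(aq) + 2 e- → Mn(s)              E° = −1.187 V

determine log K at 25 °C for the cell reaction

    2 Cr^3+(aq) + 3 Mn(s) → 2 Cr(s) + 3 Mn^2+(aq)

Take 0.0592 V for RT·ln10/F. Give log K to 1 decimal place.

log K = 44.9

The Cr³⁺/Cr couple is reduced (cathode); E°cell = −0.744 − (−1.187) = +0.443 V with n = 6.
At equilibrium E = 0, so log K = nE°cell / 0.0592 = (6)(+0.443) / 0.0592 = 44.9.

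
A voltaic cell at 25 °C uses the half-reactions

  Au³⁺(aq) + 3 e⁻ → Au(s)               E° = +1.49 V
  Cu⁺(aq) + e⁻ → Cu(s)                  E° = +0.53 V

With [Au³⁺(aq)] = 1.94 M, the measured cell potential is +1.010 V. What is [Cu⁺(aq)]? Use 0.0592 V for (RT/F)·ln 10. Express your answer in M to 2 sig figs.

0.18 M

Au³⁺/Au is the cathode (higher E°); E°cell = +1.49 − (+0.53) = +0.96 V with n = 3.
Rearranging E = E° − (0.0592/n)·log Q gives log Q = 3(+0.96 − (+1.010))/0.0592 = −2.534.
Balancing electrons gives Au³⁺(aq) + 3 Cu(s) → Au(s) + 3 Cu⁺(aq); thus Q = [Cu⁺(aq)]^3 / [Au³⁺(aq)].
Substituting the known concentrations and solving, log [Cu⁺(aq)] = −0.749 and [Cu⁺(aq)] = 0.18 M.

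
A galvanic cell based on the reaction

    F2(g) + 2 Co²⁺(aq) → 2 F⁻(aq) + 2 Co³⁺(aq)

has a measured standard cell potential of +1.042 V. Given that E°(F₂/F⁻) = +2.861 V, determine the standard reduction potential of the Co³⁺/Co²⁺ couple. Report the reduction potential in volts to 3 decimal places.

+1.819 V

In the reaction as written the F₂/F⁻ couple is reduced (cathode) and Co³⁺/Co²⁺ is oxidized (anode), so E°cell = E°(F₂/F⁻) − E°(Co³⁺/Co²⁺).
E°(Co³⁺/Co²⁺) = E°(cathode) − E°cell = +2.861 − (+1.042) = +1.819 V.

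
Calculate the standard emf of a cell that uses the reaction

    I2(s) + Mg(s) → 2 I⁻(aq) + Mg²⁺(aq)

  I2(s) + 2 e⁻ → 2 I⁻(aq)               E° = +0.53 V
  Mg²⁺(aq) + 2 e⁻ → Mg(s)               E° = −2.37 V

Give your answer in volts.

In the reaction as written, I2(s) is reduced (cathode) and Mg²⁺(aq) is produced by oxidation at the anode.
E°cell = E°(cathode) − E°(anode) = +0.53 − (−2.37) = +2.90 V.

+2.90 V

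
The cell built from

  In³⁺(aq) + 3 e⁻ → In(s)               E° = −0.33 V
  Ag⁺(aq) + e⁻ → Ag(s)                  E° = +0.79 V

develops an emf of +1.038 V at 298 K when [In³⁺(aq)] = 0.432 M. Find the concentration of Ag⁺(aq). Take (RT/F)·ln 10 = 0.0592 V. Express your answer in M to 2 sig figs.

Ag⁺/Ag is the cathode (higher E°); E°cell = +0.79 − (−0.33) = +1.12 V with n = 3.
From the Nernst equation, log Q = n(E° − E)/0.0592 = 3·(+1.12 − (+1.038))/0.0592 = 4.155.
The balanced reaction is 3 Ag⁺(aq) + In(s) → 3 Ag(s) + In³⁺(aq), so Q = [In³⁺(aq)] / [Ag⁺(aq)]^3.
Substituting the known concentrations and solving, log [Ag⁺(aq)] = −1.507 and [Ag⁺(aq)] = 0.031 M.

0.031 M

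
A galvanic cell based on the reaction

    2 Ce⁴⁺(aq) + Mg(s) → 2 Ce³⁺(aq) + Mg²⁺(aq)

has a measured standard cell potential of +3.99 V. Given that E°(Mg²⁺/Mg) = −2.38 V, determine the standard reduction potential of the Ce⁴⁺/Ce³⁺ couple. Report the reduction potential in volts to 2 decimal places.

In the reaction as written the Ce⁴⁺/Ce³⁺ couple is reduced (cathode) and Mg²⁺/Mg is oxidized (anode), so E°cell = E°(Ce⁴⁺/Ce³⁺) − E°(Mg²⁺/Mg).
E°(Ce⁴⁺/Ce³⁺) = E°cell + E°(anode) = +3.99 + (−2.38) = +1.61 V.

+1.61 V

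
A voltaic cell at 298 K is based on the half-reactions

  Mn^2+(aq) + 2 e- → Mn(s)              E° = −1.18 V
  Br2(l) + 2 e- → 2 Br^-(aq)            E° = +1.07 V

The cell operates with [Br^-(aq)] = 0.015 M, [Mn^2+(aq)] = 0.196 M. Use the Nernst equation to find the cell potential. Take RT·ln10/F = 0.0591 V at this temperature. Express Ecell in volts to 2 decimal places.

+2.38 V

Since E°(Br₂/Br⁻) > E°(Mn²⁺/Mn), Br₂/Br⁻ serves as the cathode.
E°cell = +1.07 − (−1.18) = +2.25 V, with n = 2 electrons transferred.
For the overall reaction Br2(l) + Mn(s) → 2 Br^-(aq) + Mn^2+(aq), Q = [Br^-(aq)]^2·[Mn^2+(aq)] = 4.41×10^−5, giving log Q = −4.356.
E = E° − (0.0591/n)·log Q = +2.25 − (0.0591/2)(−4.356) = +2.38 V.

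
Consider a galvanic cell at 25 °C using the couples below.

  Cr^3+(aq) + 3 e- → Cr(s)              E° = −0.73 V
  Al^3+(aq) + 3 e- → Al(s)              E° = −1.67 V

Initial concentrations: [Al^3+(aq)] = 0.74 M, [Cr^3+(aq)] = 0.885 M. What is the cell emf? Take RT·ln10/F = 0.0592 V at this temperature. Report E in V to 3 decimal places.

+0.942 V

Since E°(Cr³⁺/Cr) > E°(Al³⁺/Al), Cr³⁺/Cr serves as the cathode.
E°cell = E°cat − E°an = −0.73 − (−1.67) = +0.94 V; n = 3.
The balanced reaction is Cr^3+(aq) + Al(s) → Cr(s) + Al^3+(aq), so Q = [Al^3+(aq)] / [Cr^3+(aq)] = 0.836 and log Q = −0.078.
By the Nernst equation, E = +0.94 − (0.0592/3)·(−0.078) = +0.942 V.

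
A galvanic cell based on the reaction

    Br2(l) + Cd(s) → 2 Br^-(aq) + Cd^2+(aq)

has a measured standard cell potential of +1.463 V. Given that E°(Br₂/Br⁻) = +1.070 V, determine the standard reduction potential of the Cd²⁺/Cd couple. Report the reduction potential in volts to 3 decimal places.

−0.393 V

In the reaction as written the Br₂/Br⁻ couple is reduced (cathode) and Cd²⁺/Cd is oxidized (anode), so E°cell = E°(Br₂/Br⁻) − E°(Cd²⁺/Cd).
E°(Cd²⁺/Cd) = E°(cathode) − E°cell = +1.070 − (+1.463) = −0.393 V.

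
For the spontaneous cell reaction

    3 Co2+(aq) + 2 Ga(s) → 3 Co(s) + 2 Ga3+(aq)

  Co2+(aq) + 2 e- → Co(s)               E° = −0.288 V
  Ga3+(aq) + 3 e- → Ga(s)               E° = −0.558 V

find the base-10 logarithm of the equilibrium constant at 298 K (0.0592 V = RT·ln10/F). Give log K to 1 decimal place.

log K = 27.4

The Co²⁺/Co couple is reduced (cathode); E°cell = −0.288 − (−0.558) = +0.270 V with n = 6.
At equilibrium E = 0, so log K = nE°cell / 0.0592 = (6)(+0.270) / 0.0592 = 27.4.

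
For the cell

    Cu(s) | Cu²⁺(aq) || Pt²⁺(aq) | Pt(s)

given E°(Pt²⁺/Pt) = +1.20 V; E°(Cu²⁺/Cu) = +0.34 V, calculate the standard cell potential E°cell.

+0.86 V

By convention the left-hand electrode in cell notation is the anode (oxidation) and the right-hand electrode is the cathode (reduction).
E°cell = E°(right) − E°(left) = +1.20 − (+0.34) = +0.86 V.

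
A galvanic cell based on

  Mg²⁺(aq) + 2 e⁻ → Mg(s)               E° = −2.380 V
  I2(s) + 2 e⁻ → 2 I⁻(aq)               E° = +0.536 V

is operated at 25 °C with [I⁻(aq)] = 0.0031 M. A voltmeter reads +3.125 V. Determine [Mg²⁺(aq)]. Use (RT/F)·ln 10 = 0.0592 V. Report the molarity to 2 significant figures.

0.0090 M

With I₂/I⁻ at the cathode and Mg²⁺/Mg at the anode, E°cell = +0.536 − (−2.380) = +2.916 V (n = 2).
Rearranging E = E° − (0.0592/n)·log Q gives log Q = 2(+2.916 − (+3.125))/0.0592 = −7.061.
Balancing electrons gives I2(s) + Mg(s) → 2 I⁻(aq) + Mg²⁺(aq); thus Q = [I⁻(aq)]^2·[Mg²⁺(aq)].
Solving for the unknown gives log [Mg²⁺(aq)] = −2.044, so [Mg²⁺(aq)] ≈ 0.0090 M.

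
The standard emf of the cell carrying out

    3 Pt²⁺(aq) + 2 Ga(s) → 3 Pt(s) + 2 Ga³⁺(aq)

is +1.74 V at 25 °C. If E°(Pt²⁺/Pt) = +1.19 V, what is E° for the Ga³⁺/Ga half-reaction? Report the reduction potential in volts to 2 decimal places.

−0.55 V

In the reaction as written the Pt²⁺/Pt couple is reduced (cathode) and Ga³⁺/Ga is oxidized (anode), so E°cell = E°(Pt²⁺/Pt) − E°(Ga³⁺/Ga).
E°(Ga³⁺/Ga) = E°(cathode) − E°cell = +1.19 − (+1.74) = −0.55 V.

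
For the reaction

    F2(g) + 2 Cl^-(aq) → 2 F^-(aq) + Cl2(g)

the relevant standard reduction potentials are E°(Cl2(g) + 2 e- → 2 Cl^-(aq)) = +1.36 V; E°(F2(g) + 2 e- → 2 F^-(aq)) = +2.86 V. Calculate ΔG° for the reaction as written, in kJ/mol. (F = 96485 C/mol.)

In the reaction as written F2(g) is reduced, so the F₂/F⁻ couple is the cathode and Cl₂/Cl⁻ is the anode.
E°cell = +2.86 − (+1.36) = +1.50 V; balancing electrons gives n = 2.
ΔG° = −nFE°cell = −(2)(96485)(+1.50) J/mol = −289 kJ/mol.

−289 kJ/mol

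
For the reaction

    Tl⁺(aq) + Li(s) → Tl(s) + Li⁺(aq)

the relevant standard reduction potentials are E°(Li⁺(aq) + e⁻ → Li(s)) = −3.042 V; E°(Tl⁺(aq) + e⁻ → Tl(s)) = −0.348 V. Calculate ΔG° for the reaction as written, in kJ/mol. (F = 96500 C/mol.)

In the reaction as written Tl⁺(aq) is reduced, so the Tl⁺/Tl couple is the cathode and Li⁺/Li is the anode.
E°cell = −0.348 − (−3.042) = +2.694 V; balancing electrons gives n = 1.
ΔG° = −nFE°cell = −(1)(96500)(+2.694) J/mol = −260 kJ/mol.

−260 kJ/mol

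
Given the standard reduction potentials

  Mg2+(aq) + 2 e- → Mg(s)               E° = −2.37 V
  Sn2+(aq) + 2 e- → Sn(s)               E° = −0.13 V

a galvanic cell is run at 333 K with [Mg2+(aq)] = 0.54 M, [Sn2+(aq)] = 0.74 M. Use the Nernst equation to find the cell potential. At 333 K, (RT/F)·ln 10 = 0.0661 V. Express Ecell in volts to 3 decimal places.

+2.245 V

Since E°(Sn²⁺/Sn) > E°(Mg²⁺/Mg), Sn²⁺/Sn serves as the cathode.
E°cell = −0.13 − (−2.37) = +2.24 V, with n = 2 electrons transferred.
For the overall reaction Sn2+(aq) + Mg(s) → Sn(s) + Mg2+(aq), Q = [Mg2+(aq)] / [Sn2+(aq)] = 0.73, giving log Q = −0.137.
E = E° − (0.0661/n)·log Q = +2.24 − (0.0661/2)(−0.137) = +2.245 V.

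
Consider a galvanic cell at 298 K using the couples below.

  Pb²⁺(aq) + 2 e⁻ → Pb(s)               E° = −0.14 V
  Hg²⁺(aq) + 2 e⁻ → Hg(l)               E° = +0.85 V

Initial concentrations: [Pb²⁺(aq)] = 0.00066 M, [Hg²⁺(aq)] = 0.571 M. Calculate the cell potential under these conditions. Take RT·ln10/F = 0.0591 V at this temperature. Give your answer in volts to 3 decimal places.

+1.077 V

Hg²⁺/Hg is reduced (cathode, E° = +0.85 V) and Pb²⁺/Pb is oxidized (anode).
E°cell = E°cat − E°an = +0.85 − (−0.14) = +0.99 V; n = 2.
The balanced reaction is Hg²⁺(aq) + Pb(s) → Hg(l) + Pb²⁺(aq), so Q = [Pb²⁺(aq)] / [Hg²⁺(aq)] = 0.00116 and log Q = −2.937.
Applying E = E° − (RT ln10/nF)·log Q gives +0.99 − (0.0591/2)(−2.937) = +1.077 V.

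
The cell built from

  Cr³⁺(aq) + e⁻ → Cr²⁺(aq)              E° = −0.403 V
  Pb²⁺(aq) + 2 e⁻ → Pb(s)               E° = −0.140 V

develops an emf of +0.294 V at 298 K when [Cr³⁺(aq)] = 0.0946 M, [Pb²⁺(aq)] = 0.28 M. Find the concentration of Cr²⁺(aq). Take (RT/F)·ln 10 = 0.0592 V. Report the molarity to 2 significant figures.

0.60 M

The Pb²⁺/Pb couple has the larger reduction potential, so it is the cathode: E°cell = −0.140 − (−0.403) = +0.263 V and n = 2.
Since E = E° − (0.0592/n)·log Q, log Q = n(E° − E)/0.0592 = −1.047.
For Pb²⁺(aq) + 2 Cr²⁺(aq) → Pb(s) + 2 Cr³⁺(aq), the reaction quotient is Q = [Cr³⁺(aq)]^2 / ([Pb²⁺(aq)]·[Cr²⁺(aq)]^2).
Isolating [Cr²⁺(aq)] in Q = 10^{−1.047} yields log [Cr²⁺(aq)] = −0.224, i.e. 0.60 M.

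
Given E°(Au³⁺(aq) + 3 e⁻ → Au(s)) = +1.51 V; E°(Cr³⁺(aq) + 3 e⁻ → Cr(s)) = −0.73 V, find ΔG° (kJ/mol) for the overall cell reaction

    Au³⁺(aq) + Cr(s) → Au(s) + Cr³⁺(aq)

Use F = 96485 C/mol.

−648 kJ/mol

In the reaction as written Au³⁺(aq) is reduced, so the Au³⁺/Au couple is the cathode and Cr³⁺/Cr is the anode.
E°cell = +1.51 − (−0.73) = +2.24 V; balancing electrons gives n = 3.
ΔG° = −nFE°cell = −(3)(96485)(+2.24) J/mol = −648 kJ/mol.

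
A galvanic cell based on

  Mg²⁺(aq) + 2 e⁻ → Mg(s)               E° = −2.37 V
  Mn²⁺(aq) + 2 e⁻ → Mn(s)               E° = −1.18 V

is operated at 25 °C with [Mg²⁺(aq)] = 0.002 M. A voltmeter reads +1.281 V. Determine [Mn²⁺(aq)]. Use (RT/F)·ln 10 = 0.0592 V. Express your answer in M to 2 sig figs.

With Mn²⁺/Mn at the cathode and Mg²⁺/Mg at the anode, E°cell = −1.18 − (−2.37) = +1.19 V (n = 2).
Rearranging E = E° − (0.0592/n)·log Q gives log Q = 2(+1.19 − (+1.281))/0.0592 = −3.074.
For Mn²⁺(aq) + Mg(s) → Mn(s) + Mg²⁺(aq), the reaction quotient is Q = [Mg²⁺(aq)] / [Mn²⁺(aq)].
Isolating [Mn²⁺(aq)] in Q = 10^{−3.074} yields log [Mn²⁺(aq)] = 0.375, i.e. 2.4 M.

2.4 M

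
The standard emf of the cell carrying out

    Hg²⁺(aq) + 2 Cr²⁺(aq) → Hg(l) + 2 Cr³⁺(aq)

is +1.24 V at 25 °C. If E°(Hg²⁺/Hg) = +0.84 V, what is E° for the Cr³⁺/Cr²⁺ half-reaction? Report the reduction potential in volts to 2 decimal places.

In the reaction as written the Hg²⁺/Hg couple is reduced (cathode) and Cr³⁺/Cr²⁺ is oxidized (anode), so E°cell = E°(Hg²⁺/Hg) − E°(Cr³⁺/Cr²⁺).
E°(Cr³⁺/Cr²⁺) = E°(cathode) − E°cell = +0.84 − (+1.24) = −0.40 V.

−0.40 V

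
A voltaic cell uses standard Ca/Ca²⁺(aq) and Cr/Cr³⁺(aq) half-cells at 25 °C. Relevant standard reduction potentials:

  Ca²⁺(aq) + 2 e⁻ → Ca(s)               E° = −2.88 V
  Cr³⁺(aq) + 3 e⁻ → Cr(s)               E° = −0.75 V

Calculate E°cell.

The Cr³⁺/Cr couple has the higher E°, so Cr ion is reduced (cathode) and Ca is oxidized (anode).
E°cell = E°(cathode) − E°(anode) = −0.75 − (−2.88) = +2.13 V.

+2.13 V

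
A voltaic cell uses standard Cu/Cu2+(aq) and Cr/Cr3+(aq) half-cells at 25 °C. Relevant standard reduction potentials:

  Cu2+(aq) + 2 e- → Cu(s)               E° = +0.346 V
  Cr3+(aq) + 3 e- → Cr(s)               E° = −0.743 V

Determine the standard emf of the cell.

Of the two couples in this cell, the one with the more positive reduction potential is reduced at the cathode: here that is Cu²⁺/Cu (+0.346 V); Cr³⁺/Cr (−0.743 V) is the anode.
E°cell = E°(cathode) − E°(anode) = +0.346 − (−0.743) = +1.089 V.

+1.089 V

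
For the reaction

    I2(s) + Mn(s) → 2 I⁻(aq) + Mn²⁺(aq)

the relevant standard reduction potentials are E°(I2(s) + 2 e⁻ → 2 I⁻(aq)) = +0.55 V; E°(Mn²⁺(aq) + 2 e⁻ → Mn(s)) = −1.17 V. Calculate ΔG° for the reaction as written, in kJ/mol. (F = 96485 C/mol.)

−332 kJ/mol

In the reaction as written I2(s) is reduced, so the I₂/I⁻ couple is the cathode and Mn²⁺/Mn is the anode.
E°cell = +0.55 − (−1.17) = +1.72 V; balancing electrons gives n = 2.
ΔG° = −nFE°cell = −(2)(96485)(+1.72) J/mol = −332 kJ/mol.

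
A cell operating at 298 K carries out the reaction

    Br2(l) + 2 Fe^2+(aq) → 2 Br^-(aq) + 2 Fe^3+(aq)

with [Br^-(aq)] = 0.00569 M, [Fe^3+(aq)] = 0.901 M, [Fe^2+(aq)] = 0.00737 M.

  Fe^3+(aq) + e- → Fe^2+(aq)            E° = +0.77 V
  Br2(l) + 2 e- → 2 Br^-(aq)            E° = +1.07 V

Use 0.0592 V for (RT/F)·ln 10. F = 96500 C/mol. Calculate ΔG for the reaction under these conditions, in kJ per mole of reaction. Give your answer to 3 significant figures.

The standard cell potential is +1.07 − (+0.77) = +0.30 V, with n = 2 electrons in the balanced equation.
Q = ([Br^-(aq)]^2·[Fe^3+(aq)]^2) / [Fe^2+(aq)]^2 = 0.484, so log Q = −0.315 and E = +0.30 − (0.0592/2)(−0.315) = +0.3093 V.
ΔG = −nFE = −(2)(96500)(+0.3093) J/mol = −59.7 kJ/mol.

−59.7 kJ/mol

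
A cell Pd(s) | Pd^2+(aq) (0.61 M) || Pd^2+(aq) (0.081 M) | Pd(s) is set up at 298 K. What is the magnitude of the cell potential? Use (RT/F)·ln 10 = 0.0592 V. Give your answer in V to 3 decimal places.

0.026 V

For a concentration cell E°cell = 0, since both electrodes use the same couple.
The compartment with the higher Pd^2+(aq) concentration (0.61 M) acts as the cathode; ions are reduced there and produced at the dilute (0.081 M) anode.
With n = 2, Ecell = −(0.0592/2)·log([dilute]/[conc]) = −(0.0592/2)·log(0.081/0.61) = +0.026 V.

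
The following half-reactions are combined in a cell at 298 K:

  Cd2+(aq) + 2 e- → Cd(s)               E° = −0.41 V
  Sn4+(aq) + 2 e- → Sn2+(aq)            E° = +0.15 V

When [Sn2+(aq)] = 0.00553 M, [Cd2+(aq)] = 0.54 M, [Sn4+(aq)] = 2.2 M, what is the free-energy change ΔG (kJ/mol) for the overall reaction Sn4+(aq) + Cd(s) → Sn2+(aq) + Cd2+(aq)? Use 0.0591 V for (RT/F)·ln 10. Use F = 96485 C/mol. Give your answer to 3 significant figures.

The standard cell potential is +0.15 − (−0.41) = +0.56 V, with n = 2 electrons in the balanced equation.
The reaction quotient is ([Sn2+(aq)]·[Cd2+(aq)]) / [Sn4+(aq)] = 0.00136; by Nernst, E = +0.56 − (0.0591/2)(−2.867) = +0.6447 V.
Finally ΔG = −nFE = −(2)(96485 C/mol)(+0.6447 V) = −124 kJ/mol.

−124 kJ/mol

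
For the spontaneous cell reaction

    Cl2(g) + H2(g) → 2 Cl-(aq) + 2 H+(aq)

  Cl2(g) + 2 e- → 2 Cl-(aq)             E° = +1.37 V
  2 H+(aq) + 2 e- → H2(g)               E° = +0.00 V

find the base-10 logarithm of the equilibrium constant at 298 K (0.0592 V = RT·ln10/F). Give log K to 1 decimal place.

The Cl₂/Cl⁻ couple is reduced (cathode); E°cell = +1.37 − (+0.00) = +1.37 V with n = 2.
At equilibrium E = 0, so log K = nE°cell / 0.0592 = (2)(+1.37) / 0.0592 = 46.3.

log K = 46.3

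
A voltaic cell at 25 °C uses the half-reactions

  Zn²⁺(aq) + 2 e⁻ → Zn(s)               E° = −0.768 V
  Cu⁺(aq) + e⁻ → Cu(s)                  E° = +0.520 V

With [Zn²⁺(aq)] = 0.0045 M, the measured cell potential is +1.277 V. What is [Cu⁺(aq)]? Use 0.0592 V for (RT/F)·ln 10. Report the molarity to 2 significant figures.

The Cu⁺/Cu couple has the larger reduction potential, so it is the cathode: E°cell = +0.520 − (−0.768) = +1.288 V and n = 2.
Rearranging E = E° − (0.0592/n)·log Q gives log Q = 2(+1.288 − (+1.277))/0.0592 = 0.372.
Balancing electrons gives 2 Cu⁺(aq) + Zn(s) → 2 Cu(s) + Zn²⁺(aq); thus Q = [Zn²⁺(aq)] / [Cu⁺(aq)]^2.
Isolating [Cu⁺(aq)] in Q = 10^{0.372} yields log [Cu⁺(aq)] = −1.359, i.e. 0.044 M.

0.044 M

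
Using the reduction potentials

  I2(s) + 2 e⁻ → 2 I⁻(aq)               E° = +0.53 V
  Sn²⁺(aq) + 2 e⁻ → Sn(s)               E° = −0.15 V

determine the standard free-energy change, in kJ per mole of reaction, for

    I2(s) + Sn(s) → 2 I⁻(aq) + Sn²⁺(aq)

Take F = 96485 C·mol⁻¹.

−131 kJ/mol

In the reaction as written I2(s) is reduced, so the I₂/I⁻ couple is the cathode and Sn²⁺/Sn is the anode.
E°cell = +0.53 − (−0.15) = +0.68 V; balancing electrons gives n = 2.
ΔG° = −nFE°cell = −(2)(96485)(+0.68) J/mol = −131 kJ/mol.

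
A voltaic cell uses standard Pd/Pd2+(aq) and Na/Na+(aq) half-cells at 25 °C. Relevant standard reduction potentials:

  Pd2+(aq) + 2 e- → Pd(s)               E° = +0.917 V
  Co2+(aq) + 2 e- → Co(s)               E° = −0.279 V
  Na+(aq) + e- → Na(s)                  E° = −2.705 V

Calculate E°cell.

Of the two couples in this cell, the one with the more positive reduction potential is reduced at the cathode: here that is Pd²⁺/Pd (+0.917 V); Na⁺/Na (−2.705 V) is the anode.
E°cell = E°(cathode) − E°(anode) = +0.917 − (−2.705) = +3.622 V.

+3.622 V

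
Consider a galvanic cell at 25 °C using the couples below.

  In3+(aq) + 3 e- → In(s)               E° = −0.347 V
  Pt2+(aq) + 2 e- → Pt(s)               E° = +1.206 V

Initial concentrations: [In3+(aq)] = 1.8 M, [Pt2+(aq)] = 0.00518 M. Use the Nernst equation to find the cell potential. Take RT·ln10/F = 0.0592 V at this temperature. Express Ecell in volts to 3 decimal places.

Pt²⁺/Pt is reduced (cathode, E° = +1.206 V) and In³⁺/In is oxidized (anode).
E°cell = +1.206 − (−0.347) = +1.553 V, with n = 6 electrons transferred.
The balanced reaction is 3 Pt2+(aq) + 2 In(s) → 3 Pt(s) + 2 In3+(aq), so Q = [In3+(aq)]^2 / [Pt2+(aq)]^3 = 2.33×10^7 and log Q = 7.368.
E = E° − (0.0592/n)·log Q = +1.553 − (0.0592/6)(7.368) = +1.480 V.

+1.480 V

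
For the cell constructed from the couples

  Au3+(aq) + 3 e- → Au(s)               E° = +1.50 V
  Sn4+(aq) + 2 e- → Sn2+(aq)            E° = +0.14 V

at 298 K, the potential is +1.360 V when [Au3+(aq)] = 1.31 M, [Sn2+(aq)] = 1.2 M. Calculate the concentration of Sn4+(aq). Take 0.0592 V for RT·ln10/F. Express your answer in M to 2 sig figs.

1.4 M

With Au³⁺/Au at the cathode and Sn⁴⁺/Sn²⁺ at the anode, E°cell = +1.50 − (+0.14) = +1.36 V (n = 6).
Since E = E° − (0.0592/n)·log Q, log Q = n(E° − E)/0.0592 = 0.000.
For 2 Au3+(aq) + 3 Sn2+(aq) → 2 Au(s) + 3 Sn4+(aq), the reaction quotient is Q = [Sn4+(aq)]^3 / ([Au3+(aq)]^2·[Sn2+(aq)]^3).
Isolating [Sn4+(aq)] in Q = 10^{0.000} yields log [Sn4+(aq)] = 0.157, i.e. 1.4 M.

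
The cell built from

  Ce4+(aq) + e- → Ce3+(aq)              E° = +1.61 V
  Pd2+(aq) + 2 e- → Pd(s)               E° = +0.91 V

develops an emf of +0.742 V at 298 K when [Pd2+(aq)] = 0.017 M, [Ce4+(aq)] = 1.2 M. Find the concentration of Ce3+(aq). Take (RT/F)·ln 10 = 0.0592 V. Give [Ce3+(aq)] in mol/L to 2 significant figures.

1.8 M

The Ce⁴⁺/Ce³⁺ couple has the larger reduction potential, so it is the cathode: E°cell = +1.61 − (+0.91) = +0.70 V and n = 2.
Rearranging E = E° − (0.0592/n)·log Q gives log Q = 2(+0.70 − (+0.742))/0.0592 = −1.419.
For 2 Ce4+(aq) + Pd(s) → 2 Ce3+(aq) + Pd2+(aq), the reaction quotient is Q = ([Ce3+(aq)]^2·[Pd2+(aq)]) / [Ce4+(aq)]^2.
Isolating [Ce3+(aq)] in Q = 10^{−1.419} yields log [Ce3+(aq)] = 0.254, i.e. 1.8 M.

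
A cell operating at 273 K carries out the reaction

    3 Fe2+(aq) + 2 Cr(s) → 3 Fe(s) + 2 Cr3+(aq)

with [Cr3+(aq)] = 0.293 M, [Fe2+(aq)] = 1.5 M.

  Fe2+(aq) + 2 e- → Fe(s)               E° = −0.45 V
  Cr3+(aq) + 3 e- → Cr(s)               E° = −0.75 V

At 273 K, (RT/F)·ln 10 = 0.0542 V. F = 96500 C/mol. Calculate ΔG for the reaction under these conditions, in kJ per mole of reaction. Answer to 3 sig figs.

The standard cell potential is −0.45 − (−0.75) = +0.30 V, with n = 6 electrons in the balanced equation.
The reaction quotient is [Cr3+(aq)]^2 / [Fe2+(aq)]^3 = 0.0254; by Nernst, E = +0.30 − (0.0542/6)(−1.595) = +0.3144 V.
ΔG = −nFE = −(6)(96500)(+0.3144) J/mol = −182 kJ/mol.

−182 kJ/mol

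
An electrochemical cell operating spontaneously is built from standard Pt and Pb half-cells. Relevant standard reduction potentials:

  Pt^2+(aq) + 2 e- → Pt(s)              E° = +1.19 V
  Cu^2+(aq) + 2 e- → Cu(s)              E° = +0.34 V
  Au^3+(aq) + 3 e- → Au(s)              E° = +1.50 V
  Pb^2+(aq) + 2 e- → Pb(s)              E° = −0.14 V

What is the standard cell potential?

+1.33 V

Of the two couples in this cell, the one with the more positive reduction potential is reduced at the cathode: here that is Pt²⁺/Pt (+1.19 V); Pb²⁺/Pb (−0.14 V) is the anode.
E°cell = E°(cathode) − E°(anode) = +1.19 − (−0.14) = +1.33 V.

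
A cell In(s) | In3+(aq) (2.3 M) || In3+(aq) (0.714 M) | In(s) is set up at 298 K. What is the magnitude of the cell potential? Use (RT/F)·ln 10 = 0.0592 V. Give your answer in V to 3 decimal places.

0.010 V

For a concentration cell E°cell = 0, since both electrodes use the same couple.
The compartment with the higher In3+(aq) concentration (2.3 M) acts as the cathode; ions are reduced there and produced at the dilute (0.714 M) anode.
With n = 3, Ecell = −(0.0592/3)·log([dilute]/[conc]) = −(0.0592/3)·log(0.714/2.3) = +0.010 V.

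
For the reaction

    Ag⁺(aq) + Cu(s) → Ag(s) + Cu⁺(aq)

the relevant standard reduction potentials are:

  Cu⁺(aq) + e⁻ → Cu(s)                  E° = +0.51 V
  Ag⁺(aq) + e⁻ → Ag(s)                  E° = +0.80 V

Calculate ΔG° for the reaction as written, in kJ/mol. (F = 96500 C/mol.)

In the reaction as written Ag⁺(aq) is reduced, so the Ag⁺/Ag couple is the cathode and Cu⁺/Cu is the anode.
E°cell = +0.80 − (+0.51) = +0.29 V; balancing electrons gives n = 1.
ΔG° = −nFE°cell = −(1)(96500)(+0.29) J/mol = −28.0 kJ/mol.

−28.0 kJ/mol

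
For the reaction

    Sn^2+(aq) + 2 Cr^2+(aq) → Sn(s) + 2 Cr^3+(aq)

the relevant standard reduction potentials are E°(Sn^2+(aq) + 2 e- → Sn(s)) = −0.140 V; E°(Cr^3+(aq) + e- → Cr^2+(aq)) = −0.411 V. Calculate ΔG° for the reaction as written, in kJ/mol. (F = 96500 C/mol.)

−52.3 kJ/mol

In the reaction as written Sn^2+(aq) is reduced, so the Sn²⁺/Sn couple is the cathode and Cr³⁺/Cr²⁺ is the anode.
E°cell = −0.140 − (−0.411) = +0.271 V; balancing electrons gives n = 2.
ΔG° = −nFE°cell = −(2)(96500)(+0.271) J/mol = −52.3 kJ/mol.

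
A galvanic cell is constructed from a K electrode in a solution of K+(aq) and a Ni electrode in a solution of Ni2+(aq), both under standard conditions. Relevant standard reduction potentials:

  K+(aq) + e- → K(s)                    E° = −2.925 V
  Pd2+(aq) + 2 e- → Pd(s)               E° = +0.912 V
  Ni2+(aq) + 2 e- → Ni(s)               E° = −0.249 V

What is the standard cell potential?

+2.676 V

Of the two couples in this cell, the one with the more positive reduction potential is reduced at the cathode: here that is Ni²⁺/Ni (−0.249 V); K⁺/K (−2.925 V) is the anode.
E°cell = E°(cathode) − E°(anode) = −0.249 − (−2.925) = +2.676 V.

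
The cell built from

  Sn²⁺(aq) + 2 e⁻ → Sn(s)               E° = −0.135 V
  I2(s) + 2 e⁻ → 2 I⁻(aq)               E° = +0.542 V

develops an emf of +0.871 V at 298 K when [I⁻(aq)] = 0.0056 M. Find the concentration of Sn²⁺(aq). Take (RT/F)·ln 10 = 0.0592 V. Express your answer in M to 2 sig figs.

0.0089 M

The I₂/I⁻ couple has the larger reduction potential, so it is the cathode: E°cell = +0.542 − (−0.135) = +0.677 V and n = 2.
Since E = E° − (0.0592/n)·log Q, log Q = n(E° − E)/0.0592 = −6.554.
For I2(s) + Sn(s) → 2 I⁻(aq) + Sn²⁺(aq), the reaction quotient is Q = [I⁻(aq)]^2·[Sn²⁺(aq)].
Substituting the known concentrations and solving, log [Sn²⁺(aq)] = −2.050 and [Sn²⁺(aq)] = 0.0089 M.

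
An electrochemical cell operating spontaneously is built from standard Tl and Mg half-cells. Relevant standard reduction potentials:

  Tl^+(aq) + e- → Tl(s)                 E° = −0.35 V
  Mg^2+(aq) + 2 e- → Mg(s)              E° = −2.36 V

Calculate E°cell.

+2.01 V

Of the two couples in this cell, the one with the more positive reduction potential is reduced at the cathode: here that is Tl⁺/Tl (−0.35 V); Mg²⁺/Mg (−2.36 V) is the anode.
E°cell = E°(cathode) − E°(anode) = −0.35 − (−2.36) = +2.01 V.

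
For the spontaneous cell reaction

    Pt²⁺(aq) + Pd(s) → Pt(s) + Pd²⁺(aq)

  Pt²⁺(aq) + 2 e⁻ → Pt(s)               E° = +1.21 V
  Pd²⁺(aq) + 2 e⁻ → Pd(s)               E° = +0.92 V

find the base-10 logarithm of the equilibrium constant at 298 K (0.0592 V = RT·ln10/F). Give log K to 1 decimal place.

log K = 9.8

The Pt²⁺/Pt couple is reduced (cathode); E°cell = +1.21 − (+0.92) = +0.29 V with n = 2.
At equilibrium E = 0, so log K = nE°cell / 0.0592 = (2)(+0.29) / 0.0592 = 9.8.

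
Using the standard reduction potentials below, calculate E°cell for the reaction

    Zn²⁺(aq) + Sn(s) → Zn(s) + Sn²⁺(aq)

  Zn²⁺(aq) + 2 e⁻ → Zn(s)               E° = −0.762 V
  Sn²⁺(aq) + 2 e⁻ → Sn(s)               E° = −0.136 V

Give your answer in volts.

In the reaction as written, Zn²⁺(aq) is reduced (cathode) and Sn²⁺(aq) is produced by oxidation at the anode.
E°cell = E°(cathode) − E°(anode) = −0.762 − (−0.136) = −0.626 V.

−0.626 V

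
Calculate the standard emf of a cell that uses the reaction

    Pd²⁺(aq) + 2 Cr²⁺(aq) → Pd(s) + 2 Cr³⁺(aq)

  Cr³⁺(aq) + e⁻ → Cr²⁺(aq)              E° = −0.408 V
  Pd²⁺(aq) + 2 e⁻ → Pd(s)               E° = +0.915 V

+1.323 V

In the reaction as written, Pd²⁺(aq) is reduced (cathode) and Cr³⁺(aq) is produced by oxidation at the anode.
E°cell = E°(cathode) − E°(anode) = +0.915 − (−0.408) = +1.323 V.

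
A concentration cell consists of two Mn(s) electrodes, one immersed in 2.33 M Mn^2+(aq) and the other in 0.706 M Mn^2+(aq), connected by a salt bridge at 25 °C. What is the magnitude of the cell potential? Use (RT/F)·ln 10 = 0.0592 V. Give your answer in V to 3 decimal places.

0.015 V

For a concentration cell E°cell = 0, since both electrodes use the same couple.
The compartment with the higher Mn^2+(aq) concentration (2.33 M) acts as the cathode; ions are reduced there and produced at the dilute (0.706 M) anode.
With n = 2, Ecell = −(0.0592/2)·log([dilute]/[conc]) = −(0.0592/2)·log(0.706/2.33) = +0.015 V.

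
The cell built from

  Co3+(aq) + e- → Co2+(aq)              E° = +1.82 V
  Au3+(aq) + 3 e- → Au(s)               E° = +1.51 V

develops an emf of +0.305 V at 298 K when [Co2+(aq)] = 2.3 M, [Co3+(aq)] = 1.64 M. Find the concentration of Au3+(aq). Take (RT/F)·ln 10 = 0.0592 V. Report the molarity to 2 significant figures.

Co³⁺/Co²⁺ is the cathode (higher E°); E°cell = +1.82 − (+1.51) = +0.31 V with n = 3.
From the Nernst equation, log Q = n(E° − E)/0.0592 = 3·(+0.31 − (+0.305))/0.0592 = 0.253.
The balanced reaction is 3 Co3+(aq) + Au(s) → 3 Co2+(aq) + Au3+(aq), so Q = ([Co2+(aq)]^3·[Au3+(aq)]) / [Co3+(aq)]^3.
Solving for the unknown gives log [Au3+(aq)] = −0.188, so [Au3+(aq)] ≈ 0.65 M.

0.65 M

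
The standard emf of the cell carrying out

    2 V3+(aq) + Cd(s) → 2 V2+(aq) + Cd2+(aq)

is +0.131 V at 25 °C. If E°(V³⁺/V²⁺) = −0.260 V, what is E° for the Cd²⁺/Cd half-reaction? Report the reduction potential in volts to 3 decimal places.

−0.391 V

In the reaction as written the V³⁺/V²⁺ couple is reduced (cathode) and Cd²⁺/Cd is oxidized (anode), so E°cell = E°(V³⁺/V²⁺) − E°(Cd²⁺/Cd).
E°(Cd²⁺/Cd) = E°(cathode) − E°cell = −0.260 − (+0.131) = −0.391 V.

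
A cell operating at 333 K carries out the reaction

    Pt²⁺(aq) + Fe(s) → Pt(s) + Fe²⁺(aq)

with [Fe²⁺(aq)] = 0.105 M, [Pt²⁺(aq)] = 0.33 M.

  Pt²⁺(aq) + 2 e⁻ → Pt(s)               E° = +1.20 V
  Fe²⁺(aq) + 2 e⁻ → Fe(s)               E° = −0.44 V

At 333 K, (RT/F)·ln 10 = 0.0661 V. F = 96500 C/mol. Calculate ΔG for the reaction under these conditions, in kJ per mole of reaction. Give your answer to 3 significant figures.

−320 kJ/mol

The standard cell potential is +1.20 − (−0.44) = +1.64 V, with n = 2 electrons in the balanced equation.
Here Q = [Fe²⁺(aq)] / [Pt²⁺(aq)] = 0.318 (log Q = −0.497), giving E = +1.64 − (0.0661/2)·(−0.497) = +1.6564 V.
Then ΔG = −nFE = −2 × 96500 × +1.6564 J/mol = −320 kJ/mol.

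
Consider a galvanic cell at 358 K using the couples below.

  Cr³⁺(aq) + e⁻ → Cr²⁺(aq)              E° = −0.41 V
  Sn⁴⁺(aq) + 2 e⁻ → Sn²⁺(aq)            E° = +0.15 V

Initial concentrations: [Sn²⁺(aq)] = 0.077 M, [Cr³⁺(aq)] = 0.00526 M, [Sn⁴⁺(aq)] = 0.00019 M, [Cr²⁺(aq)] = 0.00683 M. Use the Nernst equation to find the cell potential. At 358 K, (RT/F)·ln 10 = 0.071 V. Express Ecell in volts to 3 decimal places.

Sn⁴⁺/Sn²⁺ is reduced (cathode, E° = +0.15 V) and Cr³⁺/Cr²⁺ is oxidized (anode).
E°cell = +0.15 − (−0.41) = +0.56 V, with n = 2 electrons transferred.
The balanced reaction is Sn⁴⁺(aq) + 2 Cr²⁺(aq) → Sn²⁺(aq) + 2 Cr³⁺(aq), so Q = ([Sn²⁺(aq)]·[Cr³⁺(aq)]^2) / ([Sn⁴⁺(aq)]·[Cr²⁺(aq)]^2) = 240 and log Q = 2.381.
Applying E = E° − (RT ln10/nF)·log Q gives +0.56 − (0.071/2)(2.381) = +0.475 V.

+0.475 V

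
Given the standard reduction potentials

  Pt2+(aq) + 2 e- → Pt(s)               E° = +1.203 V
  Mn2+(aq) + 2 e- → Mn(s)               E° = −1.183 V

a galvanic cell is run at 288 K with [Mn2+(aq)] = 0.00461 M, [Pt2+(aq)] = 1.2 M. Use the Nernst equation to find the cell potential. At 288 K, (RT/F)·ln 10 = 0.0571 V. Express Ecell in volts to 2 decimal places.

Since E°(Pt²⁺/Pt) > E°(Mn²⁺/Mn), Pt²⁺/Pt serves as the cathode.
E°cell = +1.203 − (−1.183) = +2.386 V, with n = 2 electrons transferred.
Balancing gives Pt2+(aq) + Mn(s) → Pt(s) + Mn2+(aq); hence Q = [Mn2+(aq)] / [Pt2+(aq)] = 0.00384 (log Q = −2.415).
E = E° − (0.0571/n)·log Q = +2.386 − (0.0571/2)(−2.415) = +2.45 V.

+2.45 V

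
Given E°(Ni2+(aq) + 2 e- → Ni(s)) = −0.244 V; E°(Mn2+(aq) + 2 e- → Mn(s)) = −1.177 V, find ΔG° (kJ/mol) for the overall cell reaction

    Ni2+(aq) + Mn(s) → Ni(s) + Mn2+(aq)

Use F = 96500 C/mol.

−180 kJ/mol

In the reaction as written Ni2+(aq) is reduced, so the Ni²⁺/Ni couple is the cathode and Mn²⁺/Mn is the anode.
E°cell = −0.244 − (−1.177) = +0.933 V; balancing electrons gives n = 2.
ΔG° = −nFE°cell = −(2)(96500)(+0.933) J/mol = −180 kJ/mol.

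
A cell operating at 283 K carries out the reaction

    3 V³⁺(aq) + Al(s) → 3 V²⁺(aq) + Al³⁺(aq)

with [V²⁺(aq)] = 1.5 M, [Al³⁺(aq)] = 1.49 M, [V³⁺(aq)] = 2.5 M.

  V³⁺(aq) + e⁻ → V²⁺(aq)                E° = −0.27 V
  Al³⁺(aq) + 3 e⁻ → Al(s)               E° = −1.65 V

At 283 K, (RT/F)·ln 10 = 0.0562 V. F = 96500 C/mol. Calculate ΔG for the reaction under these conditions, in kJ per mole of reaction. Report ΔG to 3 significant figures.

E°cell = −0.27 − (−1.65) = +1.38 V; the balanced reaction transfers n = 3 electrons.
The reaction quotient is ([V²⁺(aq)]^3·[Al³⁺(aq)]) / [V³⁺(aq)]^3 = 0.322; by Nernst, E = +1.38 − (0.0562/3)(−0.492) = +1.3892 V.
Then ΔG = −nFE = −3 × 96500 × +1.3892 J/mol = −402 kJ/mol.

−402 kJ/mol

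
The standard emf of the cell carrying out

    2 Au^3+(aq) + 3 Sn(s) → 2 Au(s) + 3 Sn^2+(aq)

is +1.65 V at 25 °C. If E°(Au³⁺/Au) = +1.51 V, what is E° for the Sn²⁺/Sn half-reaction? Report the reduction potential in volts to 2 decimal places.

In the reaction as written the Au³⁺/Au couple is reduced (cathode) and Sn²⁺/Sn is oxidized (anode), so E°cell = E°(Au³⁺/Au) − E°(Sn²⁺/Sn).
E°(Sn²⁺/Sn) = E°(cathode) − E°cell = +1.51 − (+1.65) = −0.14 V.

−0.14 V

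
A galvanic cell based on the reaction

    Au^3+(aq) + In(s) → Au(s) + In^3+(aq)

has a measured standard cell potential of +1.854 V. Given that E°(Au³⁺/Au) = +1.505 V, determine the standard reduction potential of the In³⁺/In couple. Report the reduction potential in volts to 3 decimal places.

−0.349 V

In the reaction as written the Au³⁺/Au couple is reduced (cathode) and In³⁺/In is oxidized (anode), so E°cell = E°(Au³⁺/Au) − E°(In³⁺/In).
E°(In³⁺/In) = E°(cathode) − E°cell = +1.505 − (+1.854) = −0.349 V.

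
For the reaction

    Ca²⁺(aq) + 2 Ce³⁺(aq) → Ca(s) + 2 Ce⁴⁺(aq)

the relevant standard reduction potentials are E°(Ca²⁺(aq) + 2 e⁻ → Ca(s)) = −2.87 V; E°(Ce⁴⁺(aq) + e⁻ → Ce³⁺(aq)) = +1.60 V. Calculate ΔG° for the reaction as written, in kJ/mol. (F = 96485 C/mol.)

+863 kJ/mol

In the reaction as written Ca²⁺(aq) is reduced, so the Ca²⁺/Ca couple is the cathode and Ce⁴⁺/Ce³⁺ is the anode.
E°cell = −2.87 − (+1.60) = −4.47 V; balancing electrons gives n = 2.
ΔG° = −nFE°cell = −(2)(96485)(−4.47) J/mol = +863 kJ/mol.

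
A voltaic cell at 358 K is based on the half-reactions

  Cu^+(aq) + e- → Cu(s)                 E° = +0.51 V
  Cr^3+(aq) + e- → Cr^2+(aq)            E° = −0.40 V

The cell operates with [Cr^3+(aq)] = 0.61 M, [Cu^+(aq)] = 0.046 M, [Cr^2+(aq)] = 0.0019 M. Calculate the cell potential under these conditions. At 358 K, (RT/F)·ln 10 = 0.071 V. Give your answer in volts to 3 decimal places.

Cu⁺/Cu is reduced (cathode, E° = +0.51 V) and Cr³⁺/Cr²⁺ is oxidized (anode).
The standard potential is +0.51 − (−0.40) = +0.91 V and the balanced reaction transfers n = 1 electron.
The balanced reaction is Cu^+(aq) + Cr^2+(aq) → Cu(s) + Cr^3+(aq), so Q = [Cr^3+(aq)] / ([Cu^+(aq)]·[Cr^2+(aq)]) = 6.98×10^3 and log Q = 3.844.
E = E° − (0.071/n)·log Q = +0.91 − (0.071/1)(3.844) = +0.637 V.

+0.637 V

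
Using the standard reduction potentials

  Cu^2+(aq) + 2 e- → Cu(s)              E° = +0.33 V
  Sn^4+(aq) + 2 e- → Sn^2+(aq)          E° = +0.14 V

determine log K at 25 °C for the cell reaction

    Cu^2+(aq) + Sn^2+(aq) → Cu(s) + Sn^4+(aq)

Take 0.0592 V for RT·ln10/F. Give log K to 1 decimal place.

log K = 6.4

The Cu²⁺/Cu couple is reduced (cathode); E°cell = +0.33 − (+0.14) = +0.19 V with n = 2.
At equilibrium E = 0, so log K = nE°cell / 0.0592 = (2)(+0.19) / 0.0592 = 6.4.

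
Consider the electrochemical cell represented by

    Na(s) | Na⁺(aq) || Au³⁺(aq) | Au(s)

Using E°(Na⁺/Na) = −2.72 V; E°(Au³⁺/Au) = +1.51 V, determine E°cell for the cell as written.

+4.23 V

By convention the left-hand electrode in cell notation is the anode (oxidation) and the right-hand electrode is the cathode (reduction).
E°cell = E°(right) − E°(left) = +1.51 − (−2.72) = +4.23 V.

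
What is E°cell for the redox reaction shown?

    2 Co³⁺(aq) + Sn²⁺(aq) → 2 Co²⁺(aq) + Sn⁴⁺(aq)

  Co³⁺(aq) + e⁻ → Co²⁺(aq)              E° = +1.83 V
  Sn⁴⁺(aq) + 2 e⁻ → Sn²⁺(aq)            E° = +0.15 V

In the reaction as written, Co³⁺(aq) is reduced (cathode) and Sn⁴⁺(aq) is produced by oxidation at the anode.
E°cell = E°(cathode) − E°(anode) = +1.83 − (+0.15) = +1.68 V.
The positive value indicates the reaction is spontaneous as written.

+1.68 V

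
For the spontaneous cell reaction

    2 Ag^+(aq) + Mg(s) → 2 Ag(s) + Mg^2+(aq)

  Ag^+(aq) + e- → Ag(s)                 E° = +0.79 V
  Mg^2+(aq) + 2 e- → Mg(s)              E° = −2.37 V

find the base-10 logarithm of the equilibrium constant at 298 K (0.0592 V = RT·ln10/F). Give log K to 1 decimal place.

log K = 106.8

The Ag⁺/Ag couple is reduced (cathode); E°cell = +0.79 − (−2.37) = +3.16 V with n = 2.
At equilibrium E = 0, so log K = nE°cell / 0.0592 = (2)(+3.16) / 0.0592 = 106.8.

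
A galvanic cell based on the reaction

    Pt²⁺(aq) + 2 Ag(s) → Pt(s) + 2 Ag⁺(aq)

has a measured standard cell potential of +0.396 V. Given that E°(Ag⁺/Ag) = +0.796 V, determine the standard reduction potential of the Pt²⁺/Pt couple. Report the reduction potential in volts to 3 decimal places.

In the reaction as written the Pt²⁺/Pt couple is reduced (cathode) and Ag⁺/Ag is oxidized (anode), so E°cell = E°(Pt²⁺/Pt) − E°(Ag⁺/Ag).
E°(Pt²⁺/Pt) = E°cell + E°(anode) = +0.396 + (+0.796) = +1.192 V.

+1.192 V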